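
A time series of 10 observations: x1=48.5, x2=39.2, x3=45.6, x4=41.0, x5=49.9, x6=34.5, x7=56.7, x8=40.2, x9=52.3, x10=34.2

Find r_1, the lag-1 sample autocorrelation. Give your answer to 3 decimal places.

Mean x̄ = (48.5 + 39.2 + 45.6 + 41.0 + 49.9 + 34.5 + 56.7 + 40.2 + 52.3 + 34.2)/10 = 44.2100
Numerator Σ_{t=1}^{9}(x_t−x̄)(x_{t+1}−x̄) = -391.2181
Denominator Σ(x_t−x̄)² = 520.1290
r_1 = -391.2181 / 520.1290 = -0.752

-0.752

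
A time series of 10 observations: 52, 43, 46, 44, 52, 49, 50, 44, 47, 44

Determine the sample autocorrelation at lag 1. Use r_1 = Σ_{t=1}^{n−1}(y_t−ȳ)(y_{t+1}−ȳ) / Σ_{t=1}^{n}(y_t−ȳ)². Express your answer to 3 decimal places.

Mean ȳ = (52 + 43 + 46 + 44 + 52 + 49 + 50 + 44 + 47 + 44)/10 = 47.1000
Numerator Σ_{t=1}^{9}(y_t−ȳ)(y_{t+1}−ȳ) = -20.9100
Denominator Σ(y_t−ȳ)² = 106.9000
r_1 = -20.9100 / 106.9000 = -0.196

-0.196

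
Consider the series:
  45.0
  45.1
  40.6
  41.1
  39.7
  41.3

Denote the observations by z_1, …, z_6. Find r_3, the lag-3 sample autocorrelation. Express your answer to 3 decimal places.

-0.329

Mean z̄ = (45.0 + 45.1 + 40.6 + 41.1 + 39.7 + 41.3)/6 = 42.1333
Deviations from mean: 2.8667, 2.9667, -1.5333, -1.0333, -2.4333, -0.8333
Numerator Σ_{t=1}^{3}(z_t−z̄)(z_{t+3}−z̄) = -8.9033
Denominator Σ(z_t−z̄)² = 27.0533
r_3 = -8.9033 / 27.0533 = -0.329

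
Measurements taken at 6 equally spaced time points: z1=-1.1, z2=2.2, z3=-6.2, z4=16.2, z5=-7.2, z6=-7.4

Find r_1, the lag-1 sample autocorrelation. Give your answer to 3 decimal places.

Mean z̄ = (-1.1 + 2.2 − 6.2 + 16.2 − 7.2 − 7.4)/6 = -0.5833
Deviations from mean: -0.5167, 2.7833, -5.6167, 16.7833, -6.6167, -6.8167
Σ(z_t−z̄)(z_{t+1}−z̄) = (-1.4381) + (-15.6331) + (-94.2664) + (-111.0497) + (45.1036) = -177.2836
Denominator Σ(z_t−z̄)² = 411.4883
r_1 = -177.2836 / 411.4883 = -0.431

-0.431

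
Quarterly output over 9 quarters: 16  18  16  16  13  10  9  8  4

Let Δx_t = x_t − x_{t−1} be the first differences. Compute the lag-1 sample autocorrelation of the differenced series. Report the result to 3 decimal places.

First differences Δx: 2, -2, 0, -3, -3, -1, -1, -4
Mean of differences = -1.5000
Numerator Σ(Δx_t−Δx̄)(Δx_{t+1}−Δx̄) = -4.2500
Denominator Σ(Δx_t−Δx̄)² = 26.0000
r_1(Δx) = -4.2500 / 26.0000 = -0.163

-0.163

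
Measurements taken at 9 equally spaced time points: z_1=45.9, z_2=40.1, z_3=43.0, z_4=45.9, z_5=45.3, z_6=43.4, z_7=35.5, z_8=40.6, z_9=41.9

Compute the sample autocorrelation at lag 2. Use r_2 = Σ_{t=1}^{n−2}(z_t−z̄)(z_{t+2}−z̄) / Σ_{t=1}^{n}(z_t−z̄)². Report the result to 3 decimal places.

-0.210

Mean z̄ = (45.9 + 40.1 + 43.0 + 45.9 + 45.3 + 43.4 + 35.5 + 40.6 + 41.9)/9 = 42.4000
Σ(z_t−z̄)(z_{t+2}−z̄) = (2.1000) + (-8.0500) + (1.7400) + (3.5000) + (-20.0100) + (-1.8000) + (3.4500) = -19.0700
Denominator Σ(z_t−z̄)² = 90.6600
r_2 = -19.0700 / 90.6600 = -0.210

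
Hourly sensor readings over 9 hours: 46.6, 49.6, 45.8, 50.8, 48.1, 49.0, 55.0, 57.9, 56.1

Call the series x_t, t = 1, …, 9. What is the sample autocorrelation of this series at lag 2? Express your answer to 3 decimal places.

0.223

Mean x̄ = (46.6 + 49.6 + 45.8 + 50.8 + 48.1 + 49.0 + 55.0 + 57.9 + 56.1)/9 = 50.9889
Σ(x_t−x̄)(x_{t+2}−x̄) = (22.7735) + (0.2623) + (14.9901) + (0.3757) + (-11.5877) + (-13.7454) + (20.5012) = 33.5698
Denominator Σ(x_t−x̄)² = 150.4289
r_2 = 33.5698 / 150.4289 = 0.223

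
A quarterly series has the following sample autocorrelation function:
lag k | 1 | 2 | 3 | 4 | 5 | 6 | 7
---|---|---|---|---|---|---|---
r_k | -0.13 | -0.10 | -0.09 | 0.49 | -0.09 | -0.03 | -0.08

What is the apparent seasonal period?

4

The largest autocorrelation is r_4 = 0.49; the remaining lags stay at or below -0.03.
The dominant spike at lag 4 indicates a seasonal period of 4.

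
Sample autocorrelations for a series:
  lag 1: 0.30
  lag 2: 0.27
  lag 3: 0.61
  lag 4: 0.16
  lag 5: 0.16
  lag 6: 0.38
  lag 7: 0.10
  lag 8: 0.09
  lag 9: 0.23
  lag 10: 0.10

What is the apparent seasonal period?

The largest autocorrelation is r_3 = 0.61, with a weaker echo at lag 6 (0.38); the remaining lags stay at or below 0.30. The elevated value at lag 1 (0.30), dropping to 0.27 at lag 2, reflects decaying short-term dependence rather than seasonality.
The dominant spike at lag 3 indicates a seasonal period of 3.

3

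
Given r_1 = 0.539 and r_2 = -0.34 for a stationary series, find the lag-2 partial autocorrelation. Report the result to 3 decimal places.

φ_{22} = (r_2 − r_1²) / (1 − r_1²)
r_1² = (0.539)² = 0.290521
Numerator = -0.34 − 0.2905 = -0.6305; denominator = 1 − 0.2905 = 0.7095
φ_{22} = -0.6305 / 0.7095 = -0.889

-0.889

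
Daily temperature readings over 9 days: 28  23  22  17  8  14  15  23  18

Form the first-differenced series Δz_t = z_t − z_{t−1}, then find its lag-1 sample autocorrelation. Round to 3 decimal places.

First differences Δz: -5, -1, -5, -9, 6, 1, 8, -5
Mean of differences = -1.2500
Numerator Σ(Δz_t−Δz̄)(Δz_{t+1}−Δz̄) = -26.5625
Denominator Σ(Δz_t−Δz̄)² = 245.5000
r_1(Δz) = -26.5625 / 245.5000 = -0.108

-0.108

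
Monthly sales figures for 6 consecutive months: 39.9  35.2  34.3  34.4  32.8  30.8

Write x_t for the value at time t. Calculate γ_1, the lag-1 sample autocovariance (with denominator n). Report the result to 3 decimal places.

Mean x̄ = (39.9 + 35.2 + 34.3 + 34.4 + 32.8 + 30.8)/6 = 34.5667
Deviations: 5.3333, 0.6333, -0.2667, -0.1667, -1.7667, -3.7667
Σ_{t=1}^{5}(x_t−x̄)(x_{t+1}−x̄) = 10.2022
γ_1 = 10.2022 / 6 = 1.700

1.700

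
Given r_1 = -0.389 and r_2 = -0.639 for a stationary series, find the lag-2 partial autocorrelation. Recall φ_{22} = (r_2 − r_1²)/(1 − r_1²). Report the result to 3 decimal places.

φ_{22} = (r_2 − r_1²) / (1 − r_1²)
r_1² = (-0.389)² = 0.151321
Numerator = -0.639 − 0.1513 = -0.7903; denominator = 1 − 0.1513 = 0.8487
φ_{22} = -0.7903 / 0.8487 = -0.931

-0.931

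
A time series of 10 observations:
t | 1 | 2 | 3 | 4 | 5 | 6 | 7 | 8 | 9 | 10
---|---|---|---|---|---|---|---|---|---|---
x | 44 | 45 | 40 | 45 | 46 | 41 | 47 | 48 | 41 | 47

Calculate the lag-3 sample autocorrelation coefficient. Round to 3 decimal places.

Mean x̄ = (44 + 45 + 40 + 45 + 46 + 41 + 47 + 48 + 41 + 47)/10 = 44.4000
Numerator Σ_{t=1}^{7}(x_t−x̄)(x_{t+3}−x̄) = 41.3200
Denominator Σ(x_t−x̄)² = 72.4000
r_3 = 41.3200 / 72.4000 = 0.571

0.571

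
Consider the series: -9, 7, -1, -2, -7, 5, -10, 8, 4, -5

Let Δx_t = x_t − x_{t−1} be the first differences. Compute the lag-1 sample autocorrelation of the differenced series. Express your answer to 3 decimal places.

First differences Δx: 16, -8, -1, -5, 12, -15, 18, -4, -9
Mean of differences = 0.4444
Numerator Σ(Δx_t−Δx̄)(Δx_{t+1}−Δx̄) = -659.8642
Denominator Σ(Δx_t−Δx̄)² = 1134.2222
r_1(Δx) = -659.8642 / 1134.2222 = -0.582

-0.582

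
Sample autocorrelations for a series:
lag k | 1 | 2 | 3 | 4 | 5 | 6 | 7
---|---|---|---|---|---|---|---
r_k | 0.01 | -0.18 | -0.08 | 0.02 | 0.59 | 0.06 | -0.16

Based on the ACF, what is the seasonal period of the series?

5

The largest autocorrelation is r_5 = 0.59; the remaining lags stay at or below 0.06.
The dominant spike at lag 5 indicates a seasonal period of 5.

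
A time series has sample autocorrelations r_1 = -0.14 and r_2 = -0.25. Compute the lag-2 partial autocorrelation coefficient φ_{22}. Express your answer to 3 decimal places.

φ_{22} = (r_2 − r_1²) / (1 − r_1²)
r_1² = (-0.14)² = 0.0196
Numerator = -0.25 − 0.0196 = -0.2696; denominator = 1 − 0.0196 = 0.9804
φ_{22} = -0.2696 / 0.9804 = -0.275

-0.275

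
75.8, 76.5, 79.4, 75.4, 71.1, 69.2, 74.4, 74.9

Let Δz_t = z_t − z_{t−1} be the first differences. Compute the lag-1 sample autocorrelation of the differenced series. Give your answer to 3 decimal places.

First differences Δz: 0.7, 2.9, -4.0, -4.3, -1.9, 5.2, 0.5
Mean of differences = -0.1286
Numerator Σ(Δz_t−Δz̄)(Δz_{t+1}−Δz̄) = 8.2335
Denominator Σ(Δz_t−Δz̄)² = 74.1743
r_1(Δz) = 8.2335 / 74.1743 = 0.111

0.111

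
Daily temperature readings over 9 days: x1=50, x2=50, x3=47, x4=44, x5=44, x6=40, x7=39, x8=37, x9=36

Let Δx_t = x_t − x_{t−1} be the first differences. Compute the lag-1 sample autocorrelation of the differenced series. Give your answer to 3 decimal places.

First differences Δx: 0, -3, -3, 0, -4, -1, -2, -1
Mean of differences = -1.7500
Numerator Σ(Δx_t−Δx̄)(Δx_{t+1}−Δx̄) = -8.8125
Denominator Σ(Δx_t−Δx̄)² = 15.5000
r_1(Δx) = -8.8125 / 15.5000 = -0.569

-0.569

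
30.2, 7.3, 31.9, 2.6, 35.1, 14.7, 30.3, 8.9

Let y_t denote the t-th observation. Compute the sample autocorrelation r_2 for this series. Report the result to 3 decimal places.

0.693

Mean ȳ = (30.2 + 7.3 + 31.9 + 2.6 + 35.1 + 14.7 + 30.3 + 8.9)/8 = 20.1250
Deviations from mean: 10.0750, -12.8250, 11.7750, -17.5250, 14.9750, -5.4250, 10.1750, -11.2250
Numerator Σ_{t=1}^{6}(y_t−ȳ)(y_{t+2}−ȳ) = 828.0613
Denominator Σ(y_t−ȳ)² = 1194.9750
r_2 = 828.0613 / 1194.9750 = 0.693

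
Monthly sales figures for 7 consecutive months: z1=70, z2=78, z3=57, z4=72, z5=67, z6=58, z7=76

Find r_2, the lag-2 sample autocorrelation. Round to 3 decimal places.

Mean z̄ = (70 + 78 + 57 + 72 + 67 + 58 + 76)/7 = 68.2857
Deviations from mean: 1.7143, 9.7143, -11.2857, 3.7143, -1.2857, -10.2857, 7.7143
Numerator Σ_{t=1}^{5}(z_t−z̄)(z_{t+2}−z̄) = -16.8776
Denominator Σ(z_t−z̄)² = 405.4286
r_2 = -16.8776 / 405.4286 = -0.042

-0.042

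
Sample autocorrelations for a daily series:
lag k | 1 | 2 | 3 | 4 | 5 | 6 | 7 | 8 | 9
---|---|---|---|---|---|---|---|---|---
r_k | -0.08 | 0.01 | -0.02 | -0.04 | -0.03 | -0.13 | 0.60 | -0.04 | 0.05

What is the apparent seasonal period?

The largest autocorrelation is r_7 = 0.60; the remaining lags stay at or below 0.05.
The dominant spike at lag 7 indicates a seasonal period of 7.

7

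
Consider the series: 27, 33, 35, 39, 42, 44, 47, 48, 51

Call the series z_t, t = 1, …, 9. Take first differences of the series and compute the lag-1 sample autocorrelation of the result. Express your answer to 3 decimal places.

First differences Δz: 6, 2, 4, 3, 2, 3, 1, 3
Mean of differences = 3.0000
Numerator Σ(Δz_t−Δz̄)(Δz_{t+1}−Δz̄) = -4.0000
Denominator Σ(Δz_t−Δz̄)² = 16.0000
r_1(Δz) = -4.0000 / 16.0000 = -0.250

-0.250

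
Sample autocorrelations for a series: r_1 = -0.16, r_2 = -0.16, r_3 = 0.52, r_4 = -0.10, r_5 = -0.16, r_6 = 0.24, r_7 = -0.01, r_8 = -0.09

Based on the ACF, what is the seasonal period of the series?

The largest autocorrelation is r_3 = 0.52, with a weaker echo at lag 6 (0.24); the remaining lags stay at or below -0.01.
The dominant spike at lag 3 indicates a seasonal period of 3.

3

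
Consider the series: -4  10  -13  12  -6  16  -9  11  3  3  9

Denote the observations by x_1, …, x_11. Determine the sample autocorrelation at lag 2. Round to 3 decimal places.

Mean x̄ = (-4 + 10 − 13 + 12 − 6 + 16 − 9 + 11 + 3 + 3 + 9)/11 = 2.9091
Numerator Σ_{t=1}^{9}(x_t−x̄)(x_{t+2}−x̄) = 647.3471
Denominator Σ(x_t−x̄)² = 928.9091
r_2 = 647.3471 / 928.9091 = 0.697

0.697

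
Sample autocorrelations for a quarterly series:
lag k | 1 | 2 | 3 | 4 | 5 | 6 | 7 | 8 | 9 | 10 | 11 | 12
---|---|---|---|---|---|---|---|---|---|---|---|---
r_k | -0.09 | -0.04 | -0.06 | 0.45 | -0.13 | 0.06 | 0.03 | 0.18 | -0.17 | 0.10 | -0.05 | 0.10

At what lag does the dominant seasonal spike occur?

The largest autocorrelation is r_4 = 0.45, with a weaker echo at lag 8 (0.18); the remaining lags stay at or below 0.10.
The dominant spike at lag 4 indicates a seasonal period of 4.

4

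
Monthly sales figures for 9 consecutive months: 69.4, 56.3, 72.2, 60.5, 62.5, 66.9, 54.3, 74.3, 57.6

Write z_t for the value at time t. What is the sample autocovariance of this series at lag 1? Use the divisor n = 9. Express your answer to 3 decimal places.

Mean z̄ = (69.4 + 56.3 + 72.2 + 60.5 + 62.5 + 66.9 + 54.3 + 74.3 + 57.6)/9 = 63.7778
Σ_{t=1}^{8}(z_t−z̄)(z_{t+1}−z̄) = -326.7516
γ_1 = -326.7516 / 9 = -36.306

-36.306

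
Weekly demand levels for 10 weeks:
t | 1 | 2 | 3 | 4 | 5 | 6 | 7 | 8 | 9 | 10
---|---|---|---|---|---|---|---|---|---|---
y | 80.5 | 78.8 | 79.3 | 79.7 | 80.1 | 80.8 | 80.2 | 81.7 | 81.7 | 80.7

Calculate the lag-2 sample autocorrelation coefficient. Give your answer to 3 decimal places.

0.217

Mean ȳ = (80.5 + 78.8 + 79.3 + 79.7 + 80.1 + 80.8 + 80.2 + 81.7 + 81.7 + 80.7)/10 = 80.3500
Numerator Σ_{t=1}^{8}(y_t−ȳ)(y_{t+2}−ȳ) = 1.7350
Denominator Σ(y_t−ȳ)² = 8.0050
r_2 = 1.7350 / 8.0050 = 0.217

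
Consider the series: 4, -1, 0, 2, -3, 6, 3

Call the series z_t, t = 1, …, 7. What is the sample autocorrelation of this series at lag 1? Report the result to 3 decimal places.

Mean z̄ = (4 − 1 + 0 + 2 − 3 + 6 + 3)/7 = 1.5714
Deviations from mean: 2.4286, -2.5714, -1.5714, 0.4286, -4.5714, 4.4286, 1.4286
Σ(z_t−z̄)(z_{t+1}−z̄) = (-6.2449) + (4.0408) + (-0.6735) + (-1.9592) + (-20.2449) + (6.3265) = -18.7551
Denominator Σ(z_t−z̄)² = 57.7143
r_1 = -18.7551 / 57.7143 = -0.325

-0.325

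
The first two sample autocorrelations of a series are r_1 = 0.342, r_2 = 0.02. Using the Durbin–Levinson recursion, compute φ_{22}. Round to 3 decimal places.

-0.110

φ_{22} = (r_2 − r_1²) / (1 − r_1²)
r_1² = (0.342)² = 0.116964
Numerator = 0.02 − 0.1170 = -0.0970; denominator = 1 − 0.1170 = 0.8830
φ_{22} = -0.0970 / 0.8830 = -0.110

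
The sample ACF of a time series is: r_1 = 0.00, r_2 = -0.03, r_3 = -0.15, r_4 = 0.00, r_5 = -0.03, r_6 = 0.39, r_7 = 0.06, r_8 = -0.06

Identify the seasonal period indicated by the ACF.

6

The largest autocorrelation is r_6 = 0.39; the remaining lags stay at or below 0.06.
The dominant spike at lag 6 indicates a seasonal period of 6.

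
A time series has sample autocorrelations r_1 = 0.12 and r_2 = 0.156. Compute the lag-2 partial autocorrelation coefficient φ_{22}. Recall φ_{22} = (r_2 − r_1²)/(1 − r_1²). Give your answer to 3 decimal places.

φ_{22} = (r_2 − r_1²) / (1 − r_1²)
r_1² = (0.12)² = 0.0144
Numerator = 0.156 − 0.0144 = 0.1416; denominator = 1 − 0.0144 = 0.9856
φ_{22} = 0.1416 / 0.9856 = 0.144

0.144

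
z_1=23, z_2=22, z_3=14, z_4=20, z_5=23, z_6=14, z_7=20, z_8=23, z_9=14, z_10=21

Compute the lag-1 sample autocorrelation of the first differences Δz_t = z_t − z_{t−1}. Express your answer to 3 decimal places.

First differences Δz: -1, -8, 6, 3, -9, 6, 3, -9, 7
Mean of differences = -0.2222
Numerator Σ(Δz_t−Δz̄)(Δz_{t+1}−Δz̄) = -176.8272
Denominator Σ(Δz_t−Δz̄)² = 365.5556
r_1(Δz) = -176.8272 / 365.5556 = -0.484

-0.484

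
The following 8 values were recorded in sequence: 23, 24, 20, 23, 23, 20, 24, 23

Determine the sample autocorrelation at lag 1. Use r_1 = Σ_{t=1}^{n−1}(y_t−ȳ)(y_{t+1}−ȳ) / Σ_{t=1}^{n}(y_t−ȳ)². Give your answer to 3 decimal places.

Mean ȳ = (23 + 24 + 20 + 23 + 23 + 20 + 24 + 23)/8 = 22.5000
Σ(y_t−ȳ)(y_{t+1}−ȳ) = (0.7500) + (-3.7500) + (-1.2500) + (0.2500) + (-1.2500) + (-3.7500) + (0.7500) = -8.2500
Denominator Σ(y_t−ȳ)² = 18.0000
r_1 = -8.2500 / 18.0000 = -0.458

-0.458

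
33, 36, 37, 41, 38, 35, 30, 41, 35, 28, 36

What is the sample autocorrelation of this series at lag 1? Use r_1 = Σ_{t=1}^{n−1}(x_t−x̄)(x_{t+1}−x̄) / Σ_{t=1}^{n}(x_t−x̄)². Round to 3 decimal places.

Mean x̄ = (33 + 36 + 37 + 41 + 38 + 35 + 30 + 41 + 35 + 28 + 36)/11 = 35.4545
Numerator Σ_{t=1}^{10}(x_t−x̄)(x_{t+1}−x̄) = -9.9339
Denominator Σ(x_t−x̄)² = 162.7273
r_1 = -9.9339 / 162.7273 = -0.061

-0.061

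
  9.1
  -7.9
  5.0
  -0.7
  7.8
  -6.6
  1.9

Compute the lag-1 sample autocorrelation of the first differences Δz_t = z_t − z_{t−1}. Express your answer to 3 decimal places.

First differences Δz: -17.0, 12.9, -5.7, 8.5, -14.4, 8.5
Mean of differences = -1.2000
Numerator Σ(Δz_t−Δz̄)(Δz_{t+1}−Δz̄) = -585.9600
Denominator Σ(Δz_t−Δz̄)² = 831.1200
r_1(Δz) = -585.9600 / 831.1200 = -0.705

-0.705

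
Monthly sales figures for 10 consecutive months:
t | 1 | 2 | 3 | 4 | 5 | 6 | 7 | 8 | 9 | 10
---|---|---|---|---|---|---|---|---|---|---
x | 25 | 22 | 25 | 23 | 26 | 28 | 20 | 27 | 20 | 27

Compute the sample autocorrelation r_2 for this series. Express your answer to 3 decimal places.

0.372

Mean x̄ = (25 + 22 + 25 + 23 + 26 + 28 + 20 + 27 + 20 + 27)/10 = 24.3000
Numerator Σ_{t=1}^{8}(x_t−x̄)(x_{t+2}−x̄) = 28.3200
Denominator Σ(x_t−x̄)² = 76.1000
r_2 = 28.3200 / 76.1000 = 0.372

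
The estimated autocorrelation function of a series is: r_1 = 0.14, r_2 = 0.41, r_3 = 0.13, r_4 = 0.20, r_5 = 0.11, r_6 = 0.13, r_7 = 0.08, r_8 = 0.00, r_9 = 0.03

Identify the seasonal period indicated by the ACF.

The largest autocorrelation is r_2 = 0.41, with a weaker echo at lag 4 (0.20); the remaining lags stay at or below 0.14.
The dominant spike at lag 2 indicates a seasonal period of 2.

2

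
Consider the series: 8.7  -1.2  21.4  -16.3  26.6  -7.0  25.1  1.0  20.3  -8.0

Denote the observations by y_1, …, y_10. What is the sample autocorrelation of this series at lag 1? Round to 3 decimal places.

Mean ȳ = (8.7 − 1.2 + 21.4 − 16.3 + 26.6 − 7.0 + 25.1 + 1.0 + 20.3 − 8.0)/10 = 7.0600
Numerator Σ_{t=1}^{9}(y_t−ȳ)(y_{t+1}−ȳ) = -1840.7576
Denominator Σ(y_t−ȳ)² = 2166.0040
r_1 = -1840.7576 / 2166.0040 = -0.850

-0.850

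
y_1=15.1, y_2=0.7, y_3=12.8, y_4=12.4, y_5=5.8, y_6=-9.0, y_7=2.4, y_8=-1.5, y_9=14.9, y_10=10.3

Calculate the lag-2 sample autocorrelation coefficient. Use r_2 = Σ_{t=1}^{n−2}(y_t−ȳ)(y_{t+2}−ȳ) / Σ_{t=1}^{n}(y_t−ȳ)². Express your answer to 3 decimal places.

Mean ȳ = (15.1 + 0.7 + 12.8 + 12.4 + 5.8 − 9.0 + 2.4 − 1.5 + 14.9 + 10.3)/10 = 6.3900
Numerator Σ_{t=1}^{8}(y_t−ȳ)(y_{t+2}−ȳ) = -15.6652
Denominator Σ(y_t−ȳ)² = 588.5290
r_2 = -15.6652 / 588.5290 = -0.027

-0.027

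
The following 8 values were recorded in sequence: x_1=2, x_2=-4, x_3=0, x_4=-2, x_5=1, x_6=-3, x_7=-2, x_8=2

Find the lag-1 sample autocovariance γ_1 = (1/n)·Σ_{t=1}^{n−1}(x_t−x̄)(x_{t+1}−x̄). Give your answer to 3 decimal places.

Mean x̄ = (2 − 4 + 0 − 2 + 1 − 3 − 2 + 2)/8 = -0.7500
Deviations: 2.7500, -3.2500, 0.7500, -1.2500, 1.7500, -2.2500, -1.2500, 2.7500
Σ_{t=1}^{7}(x_t−x̄)(x_{t+1}−x̄) = -19.0625
γ_1 = -19.0625 / 8 = -2.383

-2.383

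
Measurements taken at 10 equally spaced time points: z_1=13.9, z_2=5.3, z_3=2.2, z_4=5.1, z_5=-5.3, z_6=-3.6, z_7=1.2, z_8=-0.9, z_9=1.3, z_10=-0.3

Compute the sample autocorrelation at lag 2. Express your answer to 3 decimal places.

Mean z̄ = (13.9 + 5.3 + 2.2 + 5.1 − 5.3 − 3.6 + 1.2 − 0.9 + 1.3 − 0.3)/10 = 1.8900
Numerator Σ_{t=1}^{8}(z_t−z̄)(z_{t+2}−z̄) = 21.6128
Denominator Σ(z_t−z̄)² = 261.5090
r_2 = 21.6128 / 261.5090 = 0.083

0.083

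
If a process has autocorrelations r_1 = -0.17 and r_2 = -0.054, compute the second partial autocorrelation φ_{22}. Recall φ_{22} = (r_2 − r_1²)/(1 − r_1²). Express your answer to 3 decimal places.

-0.085

φ_{22} = (r_2 − r_1²) / (1 − r_1²)
r_1² = (-0.17)² = 0.0289
Numerator = -0.054 − 0.0289 = -0.0829; denominator = 1 − 0.0289 = 0.9711
φ_{22} = -0.0829 / 0.9711 = -0.085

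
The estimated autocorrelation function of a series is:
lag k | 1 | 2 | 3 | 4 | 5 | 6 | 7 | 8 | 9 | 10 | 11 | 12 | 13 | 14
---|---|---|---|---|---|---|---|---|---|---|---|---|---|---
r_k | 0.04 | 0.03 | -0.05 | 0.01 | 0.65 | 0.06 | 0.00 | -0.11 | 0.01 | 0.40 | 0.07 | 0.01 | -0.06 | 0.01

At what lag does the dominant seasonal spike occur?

The largest autocorrelation is r_5 = 0.65, with a weaker echo at lag 10 (0.40); the remaining lags stay at or below 0.07.
The dominant spike at lag 5 indicates a seasonal period of 5.

5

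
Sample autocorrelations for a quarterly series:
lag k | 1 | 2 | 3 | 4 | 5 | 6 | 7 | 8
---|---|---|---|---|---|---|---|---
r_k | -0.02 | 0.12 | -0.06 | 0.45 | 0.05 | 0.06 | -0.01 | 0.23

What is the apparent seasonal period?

4

The largest autocorrelation is r_4 = 0.45, with a weaker echo at lag 8 (0.23); the remaining lags stay at or below 0.12.
The dominant spike at lag 4 indicates a seasonal period of 4.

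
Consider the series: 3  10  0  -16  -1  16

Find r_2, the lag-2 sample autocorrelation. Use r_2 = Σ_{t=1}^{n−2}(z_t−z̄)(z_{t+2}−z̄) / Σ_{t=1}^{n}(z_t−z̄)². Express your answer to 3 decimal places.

Mean z̄ = (3 + 10 + 0 − 16 − 1 + 16)/6 = 2.0000
Σ(z_t−z̄)(z_{t+2}−z̄) = (-2.0000) + (-144.0000) + (6.0000) + (-252.0000) = -392.0000
Denominator Σ(z_t−z̄)² = 598.0000
r_2 = -392.0000 / 598.0000 = -0.656

-0.656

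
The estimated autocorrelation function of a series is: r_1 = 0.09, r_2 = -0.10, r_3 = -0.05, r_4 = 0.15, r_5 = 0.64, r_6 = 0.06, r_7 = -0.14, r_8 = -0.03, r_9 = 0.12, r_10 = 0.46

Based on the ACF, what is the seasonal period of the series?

5

The largest autocorrelation is r_5 = 0.64, with a weaker echo at lag 10 (0.46); the remaining lags stay at or below 0.15.
The dominant spike at lag 5 indicates a seasonal period of 5.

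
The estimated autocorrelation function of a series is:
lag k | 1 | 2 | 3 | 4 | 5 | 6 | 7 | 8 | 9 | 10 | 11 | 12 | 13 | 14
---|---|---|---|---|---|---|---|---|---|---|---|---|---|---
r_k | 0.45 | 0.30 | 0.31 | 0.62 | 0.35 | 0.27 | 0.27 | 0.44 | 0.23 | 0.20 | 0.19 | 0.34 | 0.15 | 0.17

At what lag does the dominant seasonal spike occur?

The largest autocorrelation is r_4 = 0.62; the remaining lags stay at or below 0.45. The elevated value at lag 1 (0.45), dropping to 0.30 at lag 2, reflects decaying short-term dependence rather than seasonality.
The dominant spike at lag 4 indicates a seasonal period of 4.

4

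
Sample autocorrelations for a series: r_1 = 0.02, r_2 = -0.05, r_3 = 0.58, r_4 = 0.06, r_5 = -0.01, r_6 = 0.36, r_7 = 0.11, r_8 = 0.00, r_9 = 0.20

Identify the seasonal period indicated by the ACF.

The largest autocorrelation is r_3 = 0.58, with weaker echoes at lags 6 (0.36) and 9 (0.20); the remaining lags stay at or below 0.11.
The dominant spike at lag 3 indicates a seasonal period of 3.

3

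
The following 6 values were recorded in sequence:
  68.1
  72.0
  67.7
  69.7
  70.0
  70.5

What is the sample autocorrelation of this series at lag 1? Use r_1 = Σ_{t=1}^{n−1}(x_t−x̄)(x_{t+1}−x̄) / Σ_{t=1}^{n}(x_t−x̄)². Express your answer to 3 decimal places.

-0.638

Mean x̄ = (68.1 + 72.0 + 67.7 + 69.7 + 70.0 + 70.5)/6 = 69.6667
Σ(x_t−x̄)(x_{t+1}−x̄) = (-3.6556) + (-4.5889) + (-0.0656) + (0.0111) + (0.2778) = -8.0211
Denominator Σ(x_t−x̄)² = 12.5733
r_1 = -8.0211 / 12.5733 = -0.638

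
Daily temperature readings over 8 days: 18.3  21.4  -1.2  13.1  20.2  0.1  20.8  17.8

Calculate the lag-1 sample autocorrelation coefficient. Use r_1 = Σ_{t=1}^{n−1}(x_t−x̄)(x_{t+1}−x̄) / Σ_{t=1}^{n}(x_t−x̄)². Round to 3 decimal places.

Mean x̄ = (18.3 + 21.4 − 1.2 + 13.1 + 20.2 + 0.1 + 20.8 + 17.8)/8 = 13.8125
Deviations from mean: 4.4875, 7.5875, -15.0125, -0.7125, 6.3875, -13.7125, 6.9875, 3.9875
Σ(x_t−x̄)(x_{t+1}−x̄) = (34.0489) + (-113.9073) + (10.6964) + (-4.5511) + (-87.5886) + (-95.8161) + (27.8627) = -229.2552
Denominator Σ(x_t−x̄)² = 597.1488
r_1 = -229.2552 / 597.1488 = -0.384

-0.384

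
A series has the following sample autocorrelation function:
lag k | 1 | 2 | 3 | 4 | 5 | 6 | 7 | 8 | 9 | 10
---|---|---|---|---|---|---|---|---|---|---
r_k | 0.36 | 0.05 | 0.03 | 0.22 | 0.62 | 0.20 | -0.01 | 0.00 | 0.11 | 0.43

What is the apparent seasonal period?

5

The largest autocorrelation is r_5 = 0.62, with a weaker echo at lag 10 (0.43); the remaining lags stay at or below 0.36. The elevated value at lag 1 (0.36), dropping to 0.05 at lag 2, reflects decaying short-term dependence rather than seasonality.
The dominant spike at lag 5 indicates a seasonal period of 5.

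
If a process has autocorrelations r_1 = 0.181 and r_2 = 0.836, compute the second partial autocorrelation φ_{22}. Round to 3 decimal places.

φ_{22} = (r_2 − r_1²) / (1 − r_1²)
r_1² = (0.181)² = 0.032761
Numerator = 0.836 − 0.0328 = 0.8032; denominator = 1 − 0.0328 = 0.9672
φ_{22} = 0.8032 / 0.9672 = 0.830

0.830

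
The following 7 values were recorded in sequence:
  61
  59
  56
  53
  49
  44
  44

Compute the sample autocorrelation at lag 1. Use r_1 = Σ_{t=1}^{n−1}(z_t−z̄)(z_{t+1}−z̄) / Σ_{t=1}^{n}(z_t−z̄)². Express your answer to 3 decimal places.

Mean z̄ = (61 + 59 + 56 + 53 + 49 + 44 + 44)/7 = 52.2857
Deviations from mean: 8.7143, 6.7143, 3.7143, 0.7143, -3.2857, -8.2857, -8.2857
Σ(z_t−z̄)(z_{t+1}−z̄) = (58.5102) + (24.9388) + (2.6531) + (-2.3469) + (27.2245) + (68.6531) = 179.6327
Denominator Σ(z_t−z̄)² = 283.4286
r_1 = 179.6327 / 283.4286 = 0.634

0.634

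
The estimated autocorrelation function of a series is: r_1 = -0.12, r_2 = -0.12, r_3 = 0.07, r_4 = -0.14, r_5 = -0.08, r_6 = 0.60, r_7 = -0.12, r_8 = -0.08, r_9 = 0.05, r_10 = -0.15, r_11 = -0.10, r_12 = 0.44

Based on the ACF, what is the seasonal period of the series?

6

The largest autocorrelation is r_6 = 0.60, with a weaker echo at lag 12 (0.44); the remaining lags stay at or below 0.07.
The dominant spike at lag 6 indicates a seasonal period of 6.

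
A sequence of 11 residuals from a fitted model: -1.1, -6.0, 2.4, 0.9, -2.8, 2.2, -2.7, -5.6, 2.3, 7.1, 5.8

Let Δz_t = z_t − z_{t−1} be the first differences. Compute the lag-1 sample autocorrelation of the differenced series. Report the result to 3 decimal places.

First differences Δz: -4.9, 8.4, -1.5, -3.7, 5.0, -4.9, -2.9, 7.9, 4.8, -1.3
Mean of differences = 0.6900
Numerator Σ(Δz_t−Δz̄)(Δz_{t+1}−Δz̄) = -77.7451
Denominator Σ(Δz_t−Δz̄)² = 250.3090
r_1(Δz) = -77.7451 / 250.3090 = -0.311

-0.311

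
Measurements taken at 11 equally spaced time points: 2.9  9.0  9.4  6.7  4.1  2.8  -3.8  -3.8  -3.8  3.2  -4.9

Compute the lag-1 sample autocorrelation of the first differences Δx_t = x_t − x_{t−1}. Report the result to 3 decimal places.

-0.202

First differences Δx: 6.1, 0.4, -2.7, -2.6, -1.3, -6.6, 0.0, 0.0, 7.0, -8.1
Mean of differences = -0.7800
Numerator Σ(Δx_t−Δx̄)(Δx_{t+1}−Δx̄) = -41.4924
Denominator Σ(Δx_t−Δx̄)² = 205.1960
r_1(Δx) = -41.4924 / 205.1960 = -0.202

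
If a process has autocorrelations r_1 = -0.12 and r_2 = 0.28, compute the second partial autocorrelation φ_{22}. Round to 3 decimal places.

φ_{22} = (r_2 − r_1²) / (1 − r_1²)
r_1² = (-0.12)² = 0.0144
Numerator = 0.28 − 0.0144 = 0.2656; denominator = 1 − 0.0144 = 0.9856
φ_{22} = 0.2656 / 0.9856 = 0.269

0.269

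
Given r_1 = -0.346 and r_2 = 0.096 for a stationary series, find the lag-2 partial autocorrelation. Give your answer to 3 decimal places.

φ_{22} = (r_2 − r_1²) / (1 − r_1²)
r_1² = (-0.346)² = 0.119716
Numerator = 0.096 − 0.1197 = -0.0237; denominator = 1 − 0.1197 = 0.8803
φ_{22} = -0.0237 / 0.8803 = -0.027

-0.027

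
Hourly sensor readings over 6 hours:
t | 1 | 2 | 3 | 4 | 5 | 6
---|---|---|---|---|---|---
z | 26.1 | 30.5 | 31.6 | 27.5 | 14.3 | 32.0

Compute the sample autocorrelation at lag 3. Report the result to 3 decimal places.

Mean z̄ = (26.1 + 30.5 + 31.6 + 27.5 + 14.3 + 32.0)/6 = 27.0000
Deviations from mean: -0.9000, 3.5000, 4.6000, 0.5000, -12.7000, 5.0000
Σ(z_t−z̄)(z_{t+3}−z̄) = (-0.4500) + (-44.4500) + (23.0000) = -21.9000
Denominator Σ(z_t−z̄)² = 220.7600
r_3 = -21.9000 / 220.7600 = -0.099

-0.099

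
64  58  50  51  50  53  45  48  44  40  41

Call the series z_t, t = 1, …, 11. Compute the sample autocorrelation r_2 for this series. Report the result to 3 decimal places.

0.202

Mean z̄ = (64 + 58 + 50 + 51 + 50 + 53 + 45 + 48 + 44 + 40 + 41)/11 = 49.4545
Numerator Σ_{t=1}^{9}(z_t−z̄)(z_{t+2}−z̄) = 103.4959
Denominator Σ(z_t−z̄)² = 512.7273
r_2 = 103.4959 / 512.7273 = 0.202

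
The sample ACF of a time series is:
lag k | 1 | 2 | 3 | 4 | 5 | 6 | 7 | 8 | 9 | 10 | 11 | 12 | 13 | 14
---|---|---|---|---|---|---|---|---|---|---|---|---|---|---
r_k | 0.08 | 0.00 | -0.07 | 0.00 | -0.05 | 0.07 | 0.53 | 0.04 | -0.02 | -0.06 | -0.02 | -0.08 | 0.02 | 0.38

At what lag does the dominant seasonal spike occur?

7

The largest autocorrelation is r_7 = 0.53, with a weaker echo at lag 14 (0.38); the remaining lags stay at or below 0.08.
The dominant spike at lag 7 indicates a seasonal period of 7.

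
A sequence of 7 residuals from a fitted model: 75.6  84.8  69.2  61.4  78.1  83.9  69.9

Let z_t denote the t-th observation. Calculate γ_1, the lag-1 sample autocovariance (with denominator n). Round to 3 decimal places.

-4.487

Mean z̄ = (75.6 + 84.8 + 69.2 + 61.4 + 78.1 + 83.9 + 69.9)/7 = 74.7000
Σ_{t=1}^{6}(z_t−z̄)(z_{t+1}−z̄) = -31.4100
γ_1 = -31.4100 / 7 = -4.487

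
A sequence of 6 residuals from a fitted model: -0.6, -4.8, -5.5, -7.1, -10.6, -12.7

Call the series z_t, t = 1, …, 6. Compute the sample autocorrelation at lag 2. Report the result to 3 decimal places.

Mean z̄ = (-0.6 − 4.8 − 5.5 − 7.1 − 10.6 − 12.7)/6 = -6.8833
Deviations from mean: 6.2833, 2.0833, 1.3833, -0.2167, -3.7167, -5.8167
Σ(z_t−z̄)(z_{t+2}−z̄) = (8.6919) + (-0.4514) + (-5.1414) + (1.2603) = 4.3594
Denominator Σ(z_t−z̄)² = 93.4283
r_2 = 4.3594 / 93.4283 = 0.047

0.047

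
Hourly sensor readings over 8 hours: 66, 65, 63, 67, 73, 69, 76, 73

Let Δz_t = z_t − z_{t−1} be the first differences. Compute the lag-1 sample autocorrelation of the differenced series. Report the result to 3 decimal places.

First differences Δz: -1, -2, 4, 6, -4, 7, -3
Mean of differences = 1.0000
Numerator Σ(Δz_t−Δz̄)(Δz_{t+1}−Δz̄) = -67.0000
Denominator Σ(Δz_t−Δz̄)² = 124.0000
r_1(Δz) = -67.0000 / 124.0000 = -0.540

-0.540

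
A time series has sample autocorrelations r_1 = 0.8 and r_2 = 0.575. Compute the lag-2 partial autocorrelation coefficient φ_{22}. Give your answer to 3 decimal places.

φ_{22} = (r_2 − r_1²) / (1 − r_1²)
r_1² = (0.8)² = 0.64
Numerator = 0.575 − 0.6400 = -0.0650; denominator = 1 − 0.6400 = 0.3600
φ_{22} = -0.0650 / 0.3600 = -0.181

-0.181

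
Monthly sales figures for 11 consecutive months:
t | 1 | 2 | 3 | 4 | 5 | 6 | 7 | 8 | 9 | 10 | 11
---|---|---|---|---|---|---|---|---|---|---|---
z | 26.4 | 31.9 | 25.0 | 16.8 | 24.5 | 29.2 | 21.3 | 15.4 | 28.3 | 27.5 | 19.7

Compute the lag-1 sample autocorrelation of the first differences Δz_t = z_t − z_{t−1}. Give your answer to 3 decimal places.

First differences Δz: 5.5, -6.9, -8.2, 7.7, 4.7, -7.9, -5.9, 12.9, -0.8, -7.8
Mean of differences = -0.6700
Numerator Σ(Δz_t−Δz̄)(Δz_{t+1}−Δz̄) = -82.4269
Denominator Σ(Δz_t−Δz̄)² = 547.1010
r_1(Δz) = -82.4269 / 547.1010 = -0.151

-0.151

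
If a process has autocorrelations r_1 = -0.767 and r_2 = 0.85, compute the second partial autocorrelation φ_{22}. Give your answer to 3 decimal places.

φ_{22} = (r_2 − r_1²) / (1 − r_1²)
r_1² = (-0.767)² = 0.588289
Numerator = 0.85 − 0.5883 = 0.2617; denominator = 1 − 0.5883 = 0.4117
φ_{22} = 0.2617 / 0.4117 = 0.636

0.636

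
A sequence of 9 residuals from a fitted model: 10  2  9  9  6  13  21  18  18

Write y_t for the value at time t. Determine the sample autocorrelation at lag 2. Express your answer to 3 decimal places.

Mean ȳ = (10 + 2 + 9 + 9 + 6 + 13 + 21 + 18 + 18)/9 = 11.7778
Numerator Σ_{t=1}^{7}(y_t−ȳ)(y_{t+2}−ȳ) = 56.4568
Denominator Σ(y_t−ȳ)² = 311.5556
r_2 = 56.4568 / 311.5556 = 0.181

0.181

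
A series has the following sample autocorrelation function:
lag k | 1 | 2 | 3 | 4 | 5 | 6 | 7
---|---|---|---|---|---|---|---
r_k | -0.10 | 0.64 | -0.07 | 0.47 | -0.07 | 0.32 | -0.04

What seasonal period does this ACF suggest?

The largest autocorrelation is r_2 = 0.64, with weaker echoes at lags 4 (0.47) and 6 (0.32); the remaining lags stay at or below -0.04.
The dominant spike at lag 2 indicates a seasonal period of 2.

2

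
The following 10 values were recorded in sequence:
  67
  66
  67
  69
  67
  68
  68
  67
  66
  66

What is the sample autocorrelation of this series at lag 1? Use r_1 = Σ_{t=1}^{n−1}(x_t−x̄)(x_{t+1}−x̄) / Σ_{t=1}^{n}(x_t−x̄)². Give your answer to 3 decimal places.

0.201

Mean x̄ = (67 + 66 + 67 + 69 + 67 + 68 + 68 + 67 + 66 + 66)/10 = 67.1000
Numerator Σ_{t=1}^{9}(x_t−x̄)(x_{t+1}−x̄) = 1.7900
Denominator Σ(x_t−x̄)² = 8.9000
r_1 = 1.7900 / 8.9000 = 0.201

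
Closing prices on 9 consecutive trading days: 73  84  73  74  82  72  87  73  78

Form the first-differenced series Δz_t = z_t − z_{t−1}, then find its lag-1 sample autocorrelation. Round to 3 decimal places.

-0.738

First differences Δz: 11, -11, 1, 8, -10, 15, -14, 5
Mean of differences = 0.6250
Numerator Σ(Δz_t−Δz̄)(Δz_{t+1}−Δz̄) = -627.5156
Denominator Σ(Δz_t−Δz̄)² = 849.8750
r_1(Δz) = -627.5156 / 849.8750 = -0.738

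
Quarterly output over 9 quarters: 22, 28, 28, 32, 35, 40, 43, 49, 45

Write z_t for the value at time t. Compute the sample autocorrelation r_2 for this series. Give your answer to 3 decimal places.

Mean z̄ = (22 + 28 + 28 + 32 + 35 + 40 + 43 + 49 + 45)/9 = 35.7778
Σ(z_t−z̄)(z_{t+2}−z̄) = (107.1605) + (29.3827) + (6.0494) + (-15.9506) + (-5.6173) + (55.8272) + (66.6049) = 243.4568
Denominator Σ(z_t−z̄)² = 655.5556
r_2 = 243.4568 / 655.5556 = 0.371

0.371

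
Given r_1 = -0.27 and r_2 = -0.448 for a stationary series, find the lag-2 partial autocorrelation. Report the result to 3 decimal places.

-0.562

φ_{22} = (r_2 − r_1²) / (1 − r_1²)
r_1² = (-0.27)² = 0.0729
Numerator = -0.448 − 0.0729 = -0.5209; denominator = 1 − 0.0729 = 0.9271
φ_{22} = -0.5209 / 0.9271 = -0.562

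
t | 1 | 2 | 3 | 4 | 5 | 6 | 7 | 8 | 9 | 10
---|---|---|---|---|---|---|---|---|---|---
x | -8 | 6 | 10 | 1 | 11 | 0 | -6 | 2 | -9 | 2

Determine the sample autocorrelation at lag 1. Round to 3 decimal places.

Mean x̄ = (-8 + 6 + 10 + 1 + 11 + 0 − 6 + 2 − 9 + 2)/10 = 0.9000
Numerator Σ_{t=1}^{9}(x_t−x̄)(x_{t+1}−x̄) = -29.3100
Denominator Σ(x_t−x̄)² = 438.9000
r_1 = -29.3100 / 438.9000 = -0.067

-0.067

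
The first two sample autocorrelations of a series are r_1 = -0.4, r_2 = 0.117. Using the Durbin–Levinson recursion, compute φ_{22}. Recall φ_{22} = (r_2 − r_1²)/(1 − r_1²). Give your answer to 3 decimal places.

-0.051

φ_{22} = (r_2 − r_1²) / (1 − r_1²)
r_1² = (-0.4)² = 0.16
Numerator = 0.117 − 0.1600 = -0.0430; denominator = 1 − 0.1600 = 0.8400
φ_{22} = -0.0430 / 0.8400 = -0.051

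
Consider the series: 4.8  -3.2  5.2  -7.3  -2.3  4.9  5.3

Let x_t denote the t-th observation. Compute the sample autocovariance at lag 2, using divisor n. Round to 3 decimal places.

-1.312

Mean x̄ = (4.8 − 3.2 + 5.2 − 7.3 − 2.3 + 4.9 + 5.3)/7 = 1.0571
Deviations: 3.7429, -4.2571, 4.1429, -8.3571, -3.3571, 3.8429, 4.2429
Σ_{t=1}^{5}(x_t−x̄)(x_{t+2}−x̄) = -9.1837
γ_2 = -9.1837 / 7 = -1.312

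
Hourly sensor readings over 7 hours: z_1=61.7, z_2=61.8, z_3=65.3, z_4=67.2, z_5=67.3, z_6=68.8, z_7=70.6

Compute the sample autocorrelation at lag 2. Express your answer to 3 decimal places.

0.090

Mean z̄ = (61.7 + 61.8 + 65.3 + 67.2 + 67.3 + 68.8 + 70.6)/7 = 66.1000
Deviations from mean: -4.4000, -4.3000, -0.8000, 1.1000, 1.2000, 2.7000, 4.5000
Numerator Σ_{t=1}^{5}(z_t−z̄)(z_{t+2}−z̄) = 6.2000
Denominator Σ(z_t−z̄)² = 68.6800
r_2 = 6.2000 / 68.6800 = 0.090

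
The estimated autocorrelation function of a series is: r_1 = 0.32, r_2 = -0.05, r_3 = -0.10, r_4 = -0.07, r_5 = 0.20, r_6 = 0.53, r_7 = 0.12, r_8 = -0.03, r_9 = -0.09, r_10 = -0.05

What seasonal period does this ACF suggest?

6

The largest autocorrelation is r_6 = 0.53; the remaining lags stay at or below 0.32.
The dominant spike at lag 6 indicates a seasonal period of 6.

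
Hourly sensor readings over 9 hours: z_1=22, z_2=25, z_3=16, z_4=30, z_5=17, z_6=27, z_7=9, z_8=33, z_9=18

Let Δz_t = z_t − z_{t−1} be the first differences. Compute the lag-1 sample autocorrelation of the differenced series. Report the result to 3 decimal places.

First differences Δz: 3, -9, 14, -13, 10, -18, 24, -15
Mean of differences = -0.5000
Numerator Σ(Δz_t−Δz̄)(Δz_{t+1}−Δz̄) = -1433.2500
Denominator Σ(Δz_t−Δz̄)² = 1678.0000
r_1(Δz) = -1433.2500 / 1678.0000 = -0.854

-0.854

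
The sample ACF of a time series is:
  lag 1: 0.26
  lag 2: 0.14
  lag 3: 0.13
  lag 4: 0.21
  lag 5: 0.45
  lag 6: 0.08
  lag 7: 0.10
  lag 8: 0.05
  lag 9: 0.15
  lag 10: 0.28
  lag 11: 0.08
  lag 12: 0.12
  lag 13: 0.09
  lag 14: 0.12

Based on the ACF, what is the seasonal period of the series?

5

The largest autocorrelation is r_5 = 0.45, with a weaker echo at lag 10 (0.28); the remaining lags stay at or below 0.26. The elevated value at lag 1 (0.26), dropping to 0.14 at lag 2, reflects decaying short-term dependence rather than seasonality.
The dominant spike at lag 5 indicates a seasonal period of 5.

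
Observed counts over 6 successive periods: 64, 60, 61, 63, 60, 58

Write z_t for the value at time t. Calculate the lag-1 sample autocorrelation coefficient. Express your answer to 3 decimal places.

Mean z̄ = (64 + 60 + 61 + 63 + 60 + 58)/6 = 61.0000
Deviations from mean: 3.0000, -1.0000, 0.0000, 2.0000, -1.0000, -3.0000
Σ(z_t−z̄)(z_{t+1}−z̄) = (-3.0000) + (0.0000) + (0.0000) + (-2.0000) + (3.0000) = -2.0000
Denominator Σ(z_t−z̄)² = 24.0000
r_1 = -2.0000 / 24.0000 = -0.083

-0.083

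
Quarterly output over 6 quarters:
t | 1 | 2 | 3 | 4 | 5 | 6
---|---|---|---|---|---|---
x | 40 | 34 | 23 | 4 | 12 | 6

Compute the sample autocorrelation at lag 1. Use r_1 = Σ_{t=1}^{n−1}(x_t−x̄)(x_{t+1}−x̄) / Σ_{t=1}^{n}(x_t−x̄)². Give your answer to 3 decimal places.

Mean x̄ = (40 + 34 + 23 + 4 + 12 + 6)/6 = 19.8333
Numerator Σ_{t=1}^{5}(x_t−x̄)(x_{t+1}−x̄) = 512.8056
Denominator Σ(x_t−x̄)² = 1120.8333
r_1 = 512.8056 / 1120.8333 = 0.458

0.458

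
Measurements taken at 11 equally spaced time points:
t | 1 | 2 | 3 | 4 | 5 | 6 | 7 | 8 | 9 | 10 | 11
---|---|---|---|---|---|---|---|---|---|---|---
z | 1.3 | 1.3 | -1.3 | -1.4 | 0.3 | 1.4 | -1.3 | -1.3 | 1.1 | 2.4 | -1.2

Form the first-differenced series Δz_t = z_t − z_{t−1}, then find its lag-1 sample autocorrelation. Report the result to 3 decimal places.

-0.062

First differences Δz: 0.0, -2.6, -0.1, 1.7, 1.1, -2.7, 0.0, 2.4, 1.3, -3.6
Mean of differences = -0.2500
Numerator Σ(Δz_t−Δz̄)(Δz_{t+1}−Δz̄) = -2.3575
Denominator Σ(Δz_t−Δz̄)² = 37.9450
r_1(Δz) = -2.3575 / 37.9450 = -0.062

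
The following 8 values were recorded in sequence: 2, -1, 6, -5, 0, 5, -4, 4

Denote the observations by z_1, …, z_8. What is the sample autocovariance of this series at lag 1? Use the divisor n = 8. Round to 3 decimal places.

-9.455

Mean z̄ = (2 − 1 + 6 − 5 + 0 + 5 − 4 + 4)/8 = 0.8750
Deviations: 1.1250, -1.8750, 5.1250, -5.8750, -0.8750, 4.1250, -4.8750, 3.1250
Σ_{t=1}^{7}(z_t−z̄)(z_{t+1}−z̄) = -75.6406
γ_1 = -75.6406 / 8 = -9.455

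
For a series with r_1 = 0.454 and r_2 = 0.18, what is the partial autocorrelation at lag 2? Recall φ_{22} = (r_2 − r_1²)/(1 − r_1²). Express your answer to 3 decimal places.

-0.033

φ_{22} = (r_2 − r_1²) / (1 − r_1²)
r_1² = (0.454)² = 0.206116
Numerator = 0.18 − 0.2061 = -0.0261; denominator = 1 − 0.2061 = 0.7939
φ_{22} = -0.0261 / 0.7939 = -0.033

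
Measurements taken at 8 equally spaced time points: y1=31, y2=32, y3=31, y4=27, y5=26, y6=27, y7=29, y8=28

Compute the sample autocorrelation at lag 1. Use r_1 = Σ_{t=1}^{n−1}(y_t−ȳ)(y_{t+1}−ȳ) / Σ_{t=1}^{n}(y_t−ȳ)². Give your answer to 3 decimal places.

Mean ȳ = (31 + 32 + 31 + 27 + 26 + 27 + 29 + 28)/8 = 28.8750
Deviations from mean: 2.1250, 3.1250, 2.1250, -1.8750, -2.8750, -1.8750, 0.1250, -0.8750
Σ(y_t−ȳ)(y_{t+1}−ȳ) = (6.6406) + (6.6406) + (-3.9844) + (5.3906) + (5.3906) + (-0.2344) + (-0.1094) = 19.7344
Denominator Σ(y_t−ȳ)² = 34.8750
r_1 = 19.7344 / 34.8750 = 0.566

0.566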